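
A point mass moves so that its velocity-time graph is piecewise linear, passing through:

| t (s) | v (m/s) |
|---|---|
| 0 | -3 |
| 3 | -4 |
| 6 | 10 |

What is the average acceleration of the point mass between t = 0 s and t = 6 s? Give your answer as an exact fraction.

13/6 m/s²

Average acceleration = Δv/Δt = (10 − -3)/(6 − 0) = 13/6 m/s².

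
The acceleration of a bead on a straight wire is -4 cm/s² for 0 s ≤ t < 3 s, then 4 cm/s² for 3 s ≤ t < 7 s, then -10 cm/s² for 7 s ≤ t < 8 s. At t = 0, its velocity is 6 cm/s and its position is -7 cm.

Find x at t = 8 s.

On each constant-a segment, Δv = aΔt and Δx = v₀Δt + ½aΔt²; chain segment to segment.
0–3 s: v starts 6 cm/s; Δx = 6·3 + ½·-4·3² = 0 cm; v ends -6 cm/s.
3–7 s: v starts -6 cm/s; Δx = -6·4 + ½·4·4² = 8 cm; v ends 10 cm/s.
7–8 s: v starts 10 cm/s; Δx = 10·1 + ½·-10·1² = 5 cm; v ends 0 cm/s.
x(8) = -7 + Σ Δx = 6 cm.

6 cm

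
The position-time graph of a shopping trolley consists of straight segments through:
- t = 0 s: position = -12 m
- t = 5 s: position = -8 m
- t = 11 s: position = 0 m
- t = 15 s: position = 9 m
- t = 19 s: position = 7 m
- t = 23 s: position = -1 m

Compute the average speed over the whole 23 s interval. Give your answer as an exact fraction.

Average speed = (total path length)/(elapsed time); on a piecewise-linear x-t graph the path length is Σ|Δx|.
0–5 s: |Δx| = |-8 − -12| = 4 m
5–11 s: |Δx| = |0 − -8| = 8 m
11–15 s: |Δx| = |9 − 0| = 9 m
15–19 s: |Δx| = |7 − 9| = 2 m
19–23 s: |Δx| = |-1 − 7| = 8 m
Total path = 31 m; average speed = 31/23 = 31/23 m/s.

31/23 m/s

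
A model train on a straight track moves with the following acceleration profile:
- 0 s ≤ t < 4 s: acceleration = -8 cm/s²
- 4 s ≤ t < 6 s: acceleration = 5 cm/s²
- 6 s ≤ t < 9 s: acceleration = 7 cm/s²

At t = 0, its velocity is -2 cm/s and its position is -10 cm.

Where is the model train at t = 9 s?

-180.5 cm

On each constant-a segment, Δv = aΔt and Δx = v₀Δt + ½aΔt²; chain segment to segment.
0–4 s: v starts -2 cm/s; Δx = -2·4 + ½·-8·4² = -72 cm; v ends -34 cm/s.
4–6 s: v starts -34 cm/s; Δx = -34·2 + ½·5·2² = -58 cm; v ends -24 cm/s.
6–9 s: v starts -24 cm/s; Δx = -24·3 + ½·7·3² = -40.5 cm; v ends -3 cm/s.
x(9) = -10 + Σ Δx = -180.5 cm.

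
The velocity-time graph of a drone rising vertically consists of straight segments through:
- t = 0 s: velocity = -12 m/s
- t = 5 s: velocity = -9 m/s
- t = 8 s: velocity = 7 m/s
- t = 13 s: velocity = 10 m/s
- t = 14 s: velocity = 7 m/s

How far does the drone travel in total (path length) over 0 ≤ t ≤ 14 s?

Distance (not displacement) is the total path length: add the absolute areas under v-t.
0–5 s: |½(-12 + -9)(5)| = 52.5 m
5–8 s: v = 0 at t = 6.6875 s; triangle areas 7.59375 + 4.59375 = 12.1875 m
8–13 s: |½(7 + 10)(5)| = 42.5 m
13–14 s: |½(10 + 7)(1)| = 8.5 m
Total distance = 115.6875 m

115.6875 m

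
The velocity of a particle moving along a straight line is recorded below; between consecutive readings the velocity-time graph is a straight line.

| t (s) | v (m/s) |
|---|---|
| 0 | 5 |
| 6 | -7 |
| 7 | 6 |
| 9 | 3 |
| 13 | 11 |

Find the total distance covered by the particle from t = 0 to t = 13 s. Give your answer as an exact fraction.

764/13 m

Total distance travelled is ∫|v| dt — sum the magnitudes of each area piece.
0–6 s: v = 0 at t = 2.5 s; triangle areas 6.25 + 12.25 = 18.5 m
6–7 s: v = 0 at t = 85/13 s; triangle areas 49/26 + 18/13 = 85/26 m
7–9 s: |½(6 + 3)(2)| = 9 m
9–13 s: |½(3 + 11)(4)| = 28 m
Total distance = 764/13 m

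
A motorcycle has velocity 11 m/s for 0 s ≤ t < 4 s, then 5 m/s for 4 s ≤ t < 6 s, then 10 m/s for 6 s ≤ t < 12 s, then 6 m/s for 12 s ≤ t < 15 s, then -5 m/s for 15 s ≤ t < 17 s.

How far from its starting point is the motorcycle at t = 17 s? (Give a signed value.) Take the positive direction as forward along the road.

122 m

Displacement is the signed area under the v-t curve.
0–4 s: 11 × 4 = 44 m
4–6 s: 5 × 2 = 10 m
6–12 s: 10 × 6 = 60 m
12–15 s: 6 × 3 = 18 m
15–17 s: -5 × 2 = -10 m
Net displacement = 122 m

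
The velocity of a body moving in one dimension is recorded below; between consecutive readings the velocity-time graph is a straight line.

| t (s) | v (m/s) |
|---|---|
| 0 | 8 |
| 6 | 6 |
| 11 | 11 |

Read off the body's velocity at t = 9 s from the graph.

9 m/s

On 6–11 s the graph is linear from 6 to 11 m/s: v(9) = 6 + (11 − 6)·(9 − 6)/(11 − 6) = 9 m/s.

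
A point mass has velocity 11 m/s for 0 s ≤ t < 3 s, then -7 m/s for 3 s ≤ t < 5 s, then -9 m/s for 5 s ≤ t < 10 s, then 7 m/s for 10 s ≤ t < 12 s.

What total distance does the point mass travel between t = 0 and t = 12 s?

106 m

Distance (not displacement) is the total path length: add the absolute areas under v-t.
0–3 s: |11| × 3 = 33 m
3–5 s: |-7| × 2 = 14 m
5–10 s: |-9| × 5 = 45 m
10–12 s: |7| × 2 = 14 m
Total distance = 106 m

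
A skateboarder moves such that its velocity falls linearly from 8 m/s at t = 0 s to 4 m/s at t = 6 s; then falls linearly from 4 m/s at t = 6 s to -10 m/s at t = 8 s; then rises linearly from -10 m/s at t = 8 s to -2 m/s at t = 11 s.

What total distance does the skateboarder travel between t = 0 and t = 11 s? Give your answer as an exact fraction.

436/7 m

Distance (not displacement) is the total path length: add the absolute areas under v-t.
0–6 s: |½(8 + 4)(6)| = 36 m
6–8 s: v = 0 at t = 46/7 s; triangle areas 8/7 + 50/7 = 58/7 m
8–11 s: |½(-10 + -2)(3)| = 18 m
Total distance = 436/7 m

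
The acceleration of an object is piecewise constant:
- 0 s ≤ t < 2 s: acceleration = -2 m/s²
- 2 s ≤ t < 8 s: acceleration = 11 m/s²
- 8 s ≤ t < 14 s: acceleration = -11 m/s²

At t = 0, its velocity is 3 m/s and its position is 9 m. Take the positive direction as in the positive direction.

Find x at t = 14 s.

395 m

On each constant-a segment, Δv = aΔt and Δx = v₀Δt + ½aΔt²; chain segment to segment.
0–2 s: v starts 3 m/s; Δx = 3·2 + ½·-2·2² = 2 m; v ends -1 m/s.
2–8 s: v starts -1 m/s; Δx = -1·6 + ½·11·6² = 192 m; v ends 65 m/s.
8–14 s: v starts 65 m/s; Δx = 65·6 + ½·-11·6² = 192 m; v ends -1 m/s.
x(14) = 9 + Σ Δx = 395 m.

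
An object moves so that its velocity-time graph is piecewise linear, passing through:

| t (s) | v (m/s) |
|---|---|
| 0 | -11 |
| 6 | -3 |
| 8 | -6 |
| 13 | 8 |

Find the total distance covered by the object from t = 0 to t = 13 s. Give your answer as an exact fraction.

482/7 m

Total distance travelled is ∫|v| dt — sum the magnitudes of each area piece.
0–6 s: |½(-11 + -3)(6)| = 42 m
6–8 s: |½(-3 + -6)(2)| = 9 m
8–13 s: v = 0 at t = 71/7 s; triangle areas 45/7 + 80/7 = 125/7 m
Total distance = 482/7 m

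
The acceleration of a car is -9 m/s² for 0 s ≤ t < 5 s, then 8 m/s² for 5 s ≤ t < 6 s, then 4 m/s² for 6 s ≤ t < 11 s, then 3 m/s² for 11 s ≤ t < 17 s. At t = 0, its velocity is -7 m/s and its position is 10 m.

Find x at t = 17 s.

On each constant-a segment, Δv = aΔt and Δx = v₀Δt + ½aΔt²; chain segment to segment.
0–5 s: v starts -7 m/s; Δx = -7·5 + ½·-9·5² = -147.5 m; v ends -52 m/s.
5–6 s: v starts -52 m/s; Δx = -52·1 + ½·8·1² = -48 m; v ends -44 m/s.
6–11 s: v starts -44 m/s; Δx = -44·5 + ½·4·5² = -170 m; v ends -24 m/s.
11–17 s: v starts -24 m/s; Δx = -24·6 + ½·3·6² = -90 m; v ends -6 m/s.
x(17) = 10 + Σ Δx = -445.5 m.

-445.5 m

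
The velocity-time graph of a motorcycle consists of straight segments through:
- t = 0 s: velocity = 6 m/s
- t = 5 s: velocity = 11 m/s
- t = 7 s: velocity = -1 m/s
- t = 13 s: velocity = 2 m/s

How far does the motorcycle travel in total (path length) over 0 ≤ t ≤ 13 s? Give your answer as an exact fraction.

173/3 m

Total distance travelled is ∫|v| dt — sum the magnitudes of each area piece.
0–5 s: |½(6 + 11)(5)| = 42.5 m
5–7 s: v = 0 at t = 41/6 s; triangle areas 121/12 + 1/12 = 61/6 m
7–13 s: v = 0 at t = 9 s; triangle areas 1 + 4 = 5 m
Total distance = 173/3 m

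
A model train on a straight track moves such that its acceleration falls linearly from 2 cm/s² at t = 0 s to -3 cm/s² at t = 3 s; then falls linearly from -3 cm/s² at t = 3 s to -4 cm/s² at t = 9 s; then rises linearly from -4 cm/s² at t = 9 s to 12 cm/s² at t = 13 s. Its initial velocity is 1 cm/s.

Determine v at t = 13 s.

-5.5 cm/s

Δv equals the area under the a-t graph; then v = v₀ + Δv.
0–3 s: ½(2 + -3)(3) = -1.5 cm/s
3–9 s: ½(-3 + -4)(6) = -21 cm/s
9–13 s: ½(-4 + 12)(4) = 16 cm/s
Δv = -6.5 cm/s, so v(13) = 1 + (-6.5) = -5.5 cm/s.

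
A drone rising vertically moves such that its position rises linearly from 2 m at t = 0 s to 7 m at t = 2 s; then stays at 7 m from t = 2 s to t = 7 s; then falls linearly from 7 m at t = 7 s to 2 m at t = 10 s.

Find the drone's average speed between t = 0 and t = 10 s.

1 m/s

Average speed = (total path length)/(elapsed time); on a piecewise-linear x-t graph the path length is Σ|Δx|.
0–2 s: |Δx| = |7 − 2| = 5 m
2–7 s: |Δx| = |7 − 7| = 0 m
7–10 s: |Δx| = |2 − 7| = 5 m
Total path = 10 m; average speed = 10/10 = 1 m/s.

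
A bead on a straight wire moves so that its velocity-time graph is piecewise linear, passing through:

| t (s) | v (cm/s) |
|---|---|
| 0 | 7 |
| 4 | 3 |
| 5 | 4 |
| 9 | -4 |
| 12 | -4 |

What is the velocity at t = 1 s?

On 0–4 s the graph is linear from 7 to 3 cm/s: v(1) = 7 + (3 − 7)·(1 − 0)/(4 − 0) = 6 cm/s.

6 cm/s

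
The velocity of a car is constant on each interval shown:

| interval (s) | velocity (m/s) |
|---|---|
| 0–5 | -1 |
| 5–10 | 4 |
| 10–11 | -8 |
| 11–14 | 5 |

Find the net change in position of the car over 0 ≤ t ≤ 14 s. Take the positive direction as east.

22 m

Displacement is the signed area under the v-t curve.
0–5 s: -1 × 5 = -5 m
5–10 s: 4 × 5 = 20 m
10–11 s: -8 × 1 = -8 m
11–14 s: 5 × 3 = 15 m
Net displacement = 22 m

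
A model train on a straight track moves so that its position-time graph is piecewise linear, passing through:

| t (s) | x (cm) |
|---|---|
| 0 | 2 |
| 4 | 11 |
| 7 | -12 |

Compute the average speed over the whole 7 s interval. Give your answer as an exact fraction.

Average speed = (total path length)/(elapsed time); on a piecewise-linear x-t graph the path length is Σ|Δx|.
0–4 s: |Δx| = |11 − 2| = 9 cm
4–7 s: |Δx| = |-12 − 11| = 23 cm
Total path = 32 cm; average speed = 32/7 = 32/7 cm/s.

32/7 cm/s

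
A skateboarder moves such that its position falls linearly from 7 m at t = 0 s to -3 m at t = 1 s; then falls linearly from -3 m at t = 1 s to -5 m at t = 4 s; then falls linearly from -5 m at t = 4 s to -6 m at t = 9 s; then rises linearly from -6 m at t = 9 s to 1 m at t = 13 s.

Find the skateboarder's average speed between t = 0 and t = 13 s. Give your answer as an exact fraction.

20/13 m/s

Average speed = (total path length)/(elapsed time); on a piecewise-linear x-t graph the path length is Σ|Δx|.
0–1 s: |Δx| = |-3 − 7| = 10 m
1–4 s: |Δx| = |-5 − -3| = 2 m
4–9 s: |Δx| = |-6 − -5| = 1 m
9–13 s: |Δx| = |1 − -6| = 7 m
Total path = 20 m; average speed = 20/13 = 20/13 m/s.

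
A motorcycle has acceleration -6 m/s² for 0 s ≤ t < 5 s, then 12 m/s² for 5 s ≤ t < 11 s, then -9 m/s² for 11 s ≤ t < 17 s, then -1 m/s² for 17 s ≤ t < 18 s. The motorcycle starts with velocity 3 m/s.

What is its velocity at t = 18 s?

-10 m/s

Δv equals the area under the a-t graph; then v = v₀ + Δv.
0–5 s: -6 × 5 = -30 m/s
5–11 s: 12 × 6 = 72 m/s
11–17 s: -9 × 6 = -54 m/s
17–18 s: -1 × 1 = -1 m/s
Δv = -13 m/s, so v(18) = 3 + (-13) = -10 m/s.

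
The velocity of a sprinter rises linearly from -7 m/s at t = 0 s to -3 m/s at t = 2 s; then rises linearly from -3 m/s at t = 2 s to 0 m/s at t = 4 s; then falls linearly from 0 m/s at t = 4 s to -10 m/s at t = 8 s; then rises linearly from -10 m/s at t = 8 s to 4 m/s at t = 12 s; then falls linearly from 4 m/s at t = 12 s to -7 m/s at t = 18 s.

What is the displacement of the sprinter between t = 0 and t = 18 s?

Net displacement equals the area under the velocity-time graph (areas below the axis count negative).
0–2 s: ½(-7 + -3)(2) = -10 m
2–4 s: ½(-3 + 0)(2) = -3 m
4–8 s: ½(0 + -10)(4) = -20 m
8–12 s: ½(-10 + 4)(4) = -12 m
12–18 s: ½(4 + -7)(6) = -9 m
Net displacement = -54 m

-54 m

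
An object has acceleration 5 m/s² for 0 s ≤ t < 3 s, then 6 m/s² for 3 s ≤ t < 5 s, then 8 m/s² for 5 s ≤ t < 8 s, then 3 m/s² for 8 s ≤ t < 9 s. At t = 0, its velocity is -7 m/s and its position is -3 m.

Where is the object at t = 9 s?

168 m

On each constant-a segment, Δv = aΔt and Δx = v₀Δt + ½aΔt²; chain segment to segment.
0–3 s: v starts -7 m/s; Δx = -7·3 + ½·5·3² = 1.5 m; v ends 8 m/s.
3–5 s: v starts 8 m/s; Δx = 8·2 + ½·6·2² = 28 m; v ends 20 m/s.
5–8 s: v starts 20 m/s; Δx = 20·3 + ½·8·3² = 96 m; v ends 44 m/s.
8–9 s: v starts 44 m/s; Δx = 44·1 + ½·3·1² = 45.5 m; v ends 47 m/s.
x(9) = -3 + Σ Δx = 168 m.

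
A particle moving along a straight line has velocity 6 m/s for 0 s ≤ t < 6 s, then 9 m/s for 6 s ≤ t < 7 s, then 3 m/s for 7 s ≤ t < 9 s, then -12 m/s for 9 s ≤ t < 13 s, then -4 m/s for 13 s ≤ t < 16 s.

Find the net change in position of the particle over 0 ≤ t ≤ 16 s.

Net displacement equals the area under the velocity-time graph (areas below the axis count negative).
0–6 s: 6 × 6 = 36 m
6–7 s: 9 × 1 = 9 m
7–9 s: 3 × 2 = 6 m
9–13 s: -12 × 4 = -48 m
13–16 s: -4 × 3 = -12 m
Net displacement = -9 m

-9 m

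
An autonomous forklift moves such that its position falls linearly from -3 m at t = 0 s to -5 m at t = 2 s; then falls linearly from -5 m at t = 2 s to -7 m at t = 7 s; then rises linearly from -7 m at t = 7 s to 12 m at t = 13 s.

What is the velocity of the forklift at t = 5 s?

-0.4 m/s

Velocity is the slope of the x-t graph on 2–7 s: (-7 − -5)/(7 − 2) = -0.4 m/s.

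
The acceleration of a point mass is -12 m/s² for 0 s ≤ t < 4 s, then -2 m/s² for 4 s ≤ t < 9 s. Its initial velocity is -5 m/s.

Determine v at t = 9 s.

-63 m/s

Δv equals the area under the a-t graph; then v = v₀ + Δv.
0–4 s: -12 × 4 = -48 m/s
4–9 s: -2 × 5 = -10 m/s
Δv = -58 m/s, so v(9) = -5 + (-58) = -63 m/s.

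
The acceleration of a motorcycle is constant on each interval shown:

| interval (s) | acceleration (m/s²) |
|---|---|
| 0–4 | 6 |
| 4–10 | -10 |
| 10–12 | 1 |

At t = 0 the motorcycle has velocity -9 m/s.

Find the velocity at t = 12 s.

-43 m/s

Δv equals the area under the a-t graph; then v = v₀ + Δv.
0–4 s: 6 × 4 = 24 m/s
4–10 s: -10 × 6 = -60 m/s
10–12 s: 1 × 2 = 2 m/s
Δv = -34 m/s, so v(12) = -9 + (-34) = -43 m/s.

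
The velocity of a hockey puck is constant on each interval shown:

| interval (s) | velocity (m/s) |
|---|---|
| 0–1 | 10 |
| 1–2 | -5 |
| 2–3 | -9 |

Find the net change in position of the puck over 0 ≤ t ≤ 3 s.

Net displacement equals the area under the velocity-time graph (areas below the axis count negative).
0–1 s: 10 × 1 = 10 m
1–2 s: -5 × 1 = -5 m
2–3 s: -9 × 1 = -9 m
Net displacement = -4 m

-4 m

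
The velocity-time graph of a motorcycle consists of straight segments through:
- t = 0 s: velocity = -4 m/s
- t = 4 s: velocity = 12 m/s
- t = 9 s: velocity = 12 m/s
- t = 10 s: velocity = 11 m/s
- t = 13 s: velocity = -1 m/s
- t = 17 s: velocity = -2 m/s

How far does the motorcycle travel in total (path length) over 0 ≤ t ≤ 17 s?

Distance (not displacement) is the total path length: add the absolute areas under v-t.
0–4 s: v = 0 at t = 1 s; triangle areas 2 + 18 = 20 m
4–9 s: |12| × 5 = 60 m
9–10 s: |½(12 + 11)(1)| = 11.5 m
10–13 s: v = 0 at t = 12.75 s; triangle areas 15.125 + 0.125 = 15.25 m
13–17 s: |½(-1 + -2)(4)| = 6 m
Total distance = 112.75 m

112.75 m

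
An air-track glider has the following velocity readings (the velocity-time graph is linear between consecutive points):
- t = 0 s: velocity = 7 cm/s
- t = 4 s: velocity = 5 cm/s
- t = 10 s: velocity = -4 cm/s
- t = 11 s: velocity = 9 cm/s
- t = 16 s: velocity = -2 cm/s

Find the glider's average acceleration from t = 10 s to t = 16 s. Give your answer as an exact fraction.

1/3 cm/s²

Average acceleration = Δv/Δt = (-2 − -4)/(16 − 10) = 1/3 cm/s².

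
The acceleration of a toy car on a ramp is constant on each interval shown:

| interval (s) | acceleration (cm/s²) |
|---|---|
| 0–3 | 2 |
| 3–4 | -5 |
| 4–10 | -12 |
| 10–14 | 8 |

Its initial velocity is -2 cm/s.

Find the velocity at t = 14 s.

Δv equals the area under the a-t graph; then v = v₀ + Δv.
0–3 s: 2 × 3 = 6 cm/s
3–4 s: -5 × 1 = -5 cm/s
4–10 s: -12 × 6 = -72 cm/s
10–14 s: 8 × 4 = 32 cm/s
Δv = -39 cm/s, so v(14) = -2 + (-39) = -41 cm/s.

-41 cm/s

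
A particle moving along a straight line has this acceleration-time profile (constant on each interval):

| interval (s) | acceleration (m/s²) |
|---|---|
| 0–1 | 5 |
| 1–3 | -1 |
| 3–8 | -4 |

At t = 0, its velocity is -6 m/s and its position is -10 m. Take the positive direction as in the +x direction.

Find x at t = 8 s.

On each constant-a segment, Δv = aΔt and Δx = v₀Δt + ½aΔt²; chain segment to segment.
0–1 s: v starts -6 m/s; Δx = -6·1 + ½·5·1² = -3.5 m; v ends -1 m/s.
1–3 s: v starts -1 m/s; Δx = -1·2 + ½·-1·2² = -4 m; v ends -3 m/s.
3–8 s: v starts -3 m/s; Δx = -3·5 + ½·-4·5² = -65 m; v ends -23 m/s.
x(8) = -10 + Σ Δx = -82.5 m.

-82.5 m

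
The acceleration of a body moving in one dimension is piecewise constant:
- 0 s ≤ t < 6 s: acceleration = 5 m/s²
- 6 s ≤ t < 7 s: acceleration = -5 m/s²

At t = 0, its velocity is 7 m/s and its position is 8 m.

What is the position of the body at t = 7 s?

On each constant-a segment, Δv = aΔt and Δx = v₀Δt + ½aΔt²; chain segment to segment.
0–6 s: v starts 7 m/s; Δx = 7·6 + ½·5·6² = 132 m; v ends 37 m/s.
6–7 s: v starts 37 m/s; Δx = 37·1 + ½·-5·1² = 34.5 m; v ends 32 m/s.
x(7) = 8 + Σ Δx = 174.5 m.

174.5 m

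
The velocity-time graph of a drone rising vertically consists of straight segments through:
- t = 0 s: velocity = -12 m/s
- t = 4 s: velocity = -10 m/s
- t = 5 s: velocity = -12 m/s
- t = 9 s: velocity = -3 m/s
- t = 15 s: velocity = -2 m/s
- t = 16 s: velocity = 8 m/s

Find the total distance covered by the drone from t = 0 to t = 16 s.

103.4 m

Total distance travelled is ∫|v| dt — sum the magnitudes of each area piece.
0–4 s: |½(-12 + -10)(4)| = 44 m
4–5 s: |½(-10 + -12)(1)| = 11 m
5–9 s: |½(-12 + -3)(4)| = 30 m
9–15 s: |½(-3 + -2)(6)| = 15 m
15–16 s: v = 0 at t = 15.2 s; triangle areas 0.2 + 3.2 = 3.4 m
Total distance = 103.4 m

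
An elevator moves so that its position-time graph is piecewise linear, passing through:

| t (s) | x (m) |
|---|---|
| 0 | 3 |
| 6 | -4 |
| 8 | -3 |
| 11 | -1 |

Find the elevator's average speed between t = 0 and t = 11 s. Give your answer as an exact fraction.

10/11 m/s

Average speed = (total path length)/(elapsed time); on a piecewise-linear x-t graph the path length is Σ|Δx|.
0–6 s: |Δx| = |-4 − 3| = 7 m
6–8 s: |Δx| = |-3 − -4| = 1 m
8–11 s: |Δx| = |-1 − -3| = 2 m
Total path = 10 m; average speed = 10/11 = 10/11 m/s.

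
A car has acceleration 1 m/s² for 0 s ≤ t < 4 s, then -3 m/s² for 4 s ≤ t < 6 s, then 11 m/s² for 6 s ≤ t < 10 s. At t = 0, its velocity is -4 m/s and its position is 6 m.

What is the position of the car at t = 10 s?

On each constant-a segment, Δv = aΔt and Δx = v₀Δt + ½aΔt²; chain segment to segment.
0–4 s: v starts -4 m/s; Δx = -4·4 + ½·1·4² = -8 m; v ends 0 m/s.
4–6 s: v starts 0 m/s; Δx = 0·2 + ½·-3·2² = -6 m; v ends -6 m/s.
6–10 s: v starts -6 m/s; Δx = -6·4 + ½·11·4² = 64 m; v ends 38 m/s.
x(10) = 6 + Σ Δx = 56 m.

56 m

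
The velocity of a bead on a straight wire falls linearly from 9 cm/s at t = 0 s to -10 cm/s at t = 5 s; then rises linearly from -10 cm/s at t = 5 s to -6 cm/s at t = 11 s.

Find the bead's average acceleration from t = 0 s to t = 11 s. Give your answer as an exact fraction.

-15/11 cm/s²

Average acceleration = Δv/Δt = (-6 − 9)/(11 − 0) = -15/11 cm/s².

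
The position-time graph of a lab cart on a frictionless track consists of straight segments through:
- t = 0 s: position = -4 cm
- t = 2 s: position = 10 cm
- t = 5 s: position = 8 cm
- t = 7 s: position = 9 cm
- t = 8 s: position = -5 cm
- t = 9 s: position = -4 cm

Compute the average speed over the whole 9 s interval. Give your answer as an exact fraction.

Average speed = (total path length)/(elapsed time); on a piecewise-linear x-t graph the path length is Σ|Δx|.
0–2 s: |Δx| = |10 − -4| = 14 cm
2–5 s: |Δx| = |8 − 10| = 2 cm
5–7 s: |Δx| = |9 − 8| = 1 cm
7–8 s: |Δx| = |-5 − 9| = 14 cm
8–9 s: |Δx| = |-4 − -5| = 1 cm
Total path = 32 cm; average speed = 32/9 = 32/9 cm/s.

32/9 cm/s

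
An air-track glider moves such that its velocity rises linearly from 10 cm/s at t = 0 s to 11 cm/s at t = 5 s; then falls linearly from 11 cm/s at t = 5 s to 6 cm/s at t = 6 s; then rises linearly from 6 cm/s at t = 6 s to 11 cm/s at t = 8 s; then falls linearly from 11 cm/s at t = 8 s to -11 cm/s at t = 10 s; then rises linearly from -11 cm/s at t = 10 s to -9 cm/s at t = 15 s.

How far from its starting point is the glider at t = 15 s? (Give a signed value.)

28 cm

Net displacement equals the area under the velocity-time graph (areas below the axis count negative).
0–5 s: ½(10 + 11)(5) = 52.5 cm
5–6 s: ½(11 + 6)(1) = 8.5 cm
6–8 s: ½(6 + 11)(2) = 17 cm
8–10 s: ½(11 + -11)(2) = 0 cm
10–15 s: ½(-11 + -9)(5) = -50 cm
Net displacement = 28 cm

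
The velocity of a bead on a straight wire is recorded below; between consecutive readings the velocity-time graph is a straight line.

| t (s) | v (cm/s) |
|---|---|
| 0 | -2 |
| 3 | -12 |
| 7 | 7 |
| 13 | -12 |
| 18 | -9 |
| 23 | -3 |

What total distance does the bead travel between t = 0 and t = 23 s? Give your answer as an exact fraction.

5863/38 cm

Total distance travelled is ∫|v| dt — sum the magnitudes of each area piece.
0–3 s: |½(-2 + -12)(3)| = 21 cm
3–7 s: v = 0 at t = 105/19 s; triangle areas 288/19 + 98/19 = 386/19 cm
7–13 s: v = 0 at t = 175/19 s; triangle areas 147/19 + 432/19 = 579/19 cm
13–18 s: |½(-12 + -9)(5)| = 52.5 cm
18–23 s: |½(-9 + -3)(5)| = 30 cm
Total distance = 5863/38 cm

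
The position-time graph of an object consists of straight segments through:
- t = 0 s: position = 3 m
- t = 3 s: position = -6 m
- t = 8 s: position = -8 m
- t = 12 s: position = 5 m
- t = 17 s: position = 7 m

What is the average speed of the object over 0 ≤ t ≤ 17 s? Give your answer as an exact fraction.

26/17 m/s

Average speed = (total path length)/(elapsed time); on a piecewise-linear x-t graph the path length is Σ|Δx|.
0–3 s: |Δx| = |-6 − 3| = 9 m
3–8 s: |Δx| = |-8 − -6| = 2 m
8–12 s: |Δx| = |5 − -8| = 13 m
12–17 s: |Δx| = |7 − 5| = 2 m
Total path = 26 m; average speed = 26/17 = 26/17 m/s.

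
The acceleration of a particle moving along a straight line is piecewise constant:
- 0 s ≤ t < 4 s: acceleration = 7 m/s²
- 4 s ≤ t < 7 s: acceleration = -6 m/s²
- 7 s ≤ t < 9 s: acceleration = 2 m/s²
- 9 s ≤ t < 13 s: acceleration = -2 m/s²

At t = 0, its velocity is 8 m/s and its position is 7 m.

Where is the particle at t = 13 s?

On each constant-a segment, Δv = aΔt and Δx = v₀Δt + ½aΔt²; chain segment to segment.
0–4 s: v starts 8 m/s; Δx = 8·4 + ½·7·4² = 88 m; v ends 36 m/s.
4–7 s: v starts 36 m/s; Δx = 36·3 + ½·-6·3² = 81 m; v ends 18 m/s.
7–9 s: v starts 18 m/s; Δx = 18·2 + ½·2·2² = 40 m; v ends 22 m/s.
9–13 s: v starts 22 m/s; Δx = 22·4 + ½·-2·4² = 72 m; v ends 14 m/s.
x(13) = 7 + Σ Δx = 288 m.

288 m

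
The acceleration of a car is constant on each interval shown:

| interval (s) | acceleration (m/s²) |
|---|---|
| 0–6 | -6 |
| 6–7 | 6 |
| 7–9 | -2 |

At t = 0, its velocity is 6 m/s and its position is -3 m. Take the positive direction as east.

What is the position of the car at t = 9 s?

On each constant-a segment, Δv = aΔt and Δx = v₀Δt + ½aΔt²; chain segment to segment.
0–6 s: v starts 6 m/s; Δx = 6·6 + ½·-6·6² = -72 m; v ends -30 m/s.
6–7 s: v starts -30 m/s; Δx = -30·1 + ½·6·1² = -27 m; v ends -24 m/s.
7–9 s: v starts -24 m/s; Δx = -24·2 + ½·-2·2² = -52 m; v ends -28 m/s.
x(9) = -3 + Σ Δx = -154 m.

-154 m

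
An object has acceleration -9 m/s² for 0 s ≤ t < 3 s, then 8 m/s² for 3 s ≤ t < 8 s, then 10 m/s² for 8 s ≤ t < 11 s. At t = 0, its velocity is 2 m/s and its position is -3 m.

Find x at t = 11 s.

On each constant-a segment, Δv = aΔt and Δx = v₀Δt + ½aΔt²; chain segment to segment.
0–3 s: v starts 2 m/s; Δx = 2·3 + ½·-9·3² = -34.5 m; v ends -25 m/s.
3–8 s: v starts -25 m/s; Δx = -25·5 + ½·8·5² = -25 m; v ends 15 m/s.
8–11 s: v starts 15 m/s; Δx = 15·3 + ½·10·3² = 90 m; v ends 45 m/s.
x(11) = -3 + Σ Δx = 27.5 m.

27.5 m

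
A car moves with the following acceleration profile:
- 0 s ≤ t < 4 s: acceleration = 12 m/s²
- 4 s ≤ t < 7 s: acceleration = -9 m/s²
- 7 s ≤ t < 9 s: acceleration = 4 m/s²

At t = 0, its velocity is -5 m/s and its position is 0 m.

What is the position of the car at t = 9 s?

On each constant-a segment, Δv = aΔt and Δx = v₀Δt + ½aΔt²; chain segment to segment.
0–4 s: v starts -5 m/s; Δx = -5·4 + ½·12·4² = 76 m; v ends 43 m/s.
4–7 s: v starts 43 m/s; Δx = 43·3 + ½·-9·3² = 88.5 m; v ends 16 m/s.
7–9 s: v starts 16 m/s; Δx = 16·2 + ½·4·2² = 40 m; v ends 24 m/s.
x(9) = 0 + Σ Δx = 204.5 m.

204.5 m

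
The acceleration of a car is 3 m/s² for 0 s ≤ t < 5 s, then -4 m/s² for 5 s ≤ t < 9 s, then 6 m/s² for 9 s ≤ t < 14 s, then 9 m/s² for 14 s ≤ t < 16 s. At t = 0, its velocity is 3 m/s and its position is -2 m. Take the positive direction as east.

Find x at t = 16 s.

257.5 m

On each constant-a segment, Δv = aΔt and Δx = v₀Δt + ½aΔt²; chain segment to segment.
0–5 s: v starts 3 m/s; Δx = 3·5 + ½·3·5² = 52.5 m; v ends 18 m/s.
5–9 s: v starts 18 m/s; Δx = 18·4 + ½·-4·4² = 40 m; v ends 2 m/s.
9–14 s: v starts 2 m/s; Δx = 2·5 + ½·6·5² = 85 m; v ends 32 m/s.
14–16 s: v starts 32 m/s; Δx = 32·2 + ½·9·2² = 82 m; v ends 50 m/s.
x(16) = -2 + Σ Δx = 257.5 m.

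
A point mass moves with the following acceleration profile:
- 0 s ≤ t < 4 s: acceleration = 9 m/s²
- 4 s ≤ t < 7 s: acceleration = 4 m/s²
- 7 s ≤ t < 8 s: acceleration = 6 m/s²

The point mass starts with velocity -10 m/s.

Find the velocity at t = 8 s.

Δv equals the area under the a-t graph; then v = v₀ + Δv.
0–4 s: 9 × 4 = 36 m/s
4–7 s: 4 × 3 = 12 m/s
7–8 s: 6 × 1 = 6 m/s
Δv = 54 m/s, so v(8) = -10 + (54) = 44 m/s.

44 m/s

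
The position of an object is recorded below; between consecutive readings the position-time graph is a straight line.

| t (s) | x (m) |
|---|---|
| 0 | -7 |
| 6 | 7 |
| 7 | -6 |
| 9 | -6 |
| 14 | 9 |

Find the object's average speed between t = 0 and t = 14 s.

3 m/s

Average speed = (total path length)/(elapsed time); on a piecewise-linear x-t graph the path length is Σ|Δx|.
0–6 s: |Δx| = |7 − -7| = 14 m
6–7 s: |Δx| = |-6 − 7| = 13 m
7–9 s: |Δx| = |-6 − -6| = 0 m
9–14 s: |Δx| = |9 − -6| = 15 m
Total path = 42 m; average speed = 42/14 = 3 m/s.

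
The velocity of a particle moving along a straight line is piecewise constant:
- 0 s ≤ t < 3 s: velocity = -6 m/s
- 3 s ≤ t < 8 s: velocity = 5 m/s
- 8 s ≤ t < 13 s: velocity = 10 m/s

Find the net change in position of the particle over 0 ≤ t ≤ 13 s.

Displacement is the signed area under the v-t curve.
0–3 s: -6 × 3 = -18 m
3–8 s: 5 × 5 = 25 m
8–13 s: 10 × 5 = 50 m
Net displacement = 57 m

57 m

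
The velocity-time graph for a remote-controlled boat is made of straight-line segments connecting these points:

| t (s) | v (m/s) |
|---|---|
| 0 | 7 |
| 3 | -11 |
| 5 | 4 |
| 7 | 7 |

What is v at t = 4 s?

On 3–5 s the graph is linear from -11 to 4 m/s: v(4) = -11 + (4 − -11)·(4 − 3)/(5 − 3) = -3.5 m/s.

-3.5 m/s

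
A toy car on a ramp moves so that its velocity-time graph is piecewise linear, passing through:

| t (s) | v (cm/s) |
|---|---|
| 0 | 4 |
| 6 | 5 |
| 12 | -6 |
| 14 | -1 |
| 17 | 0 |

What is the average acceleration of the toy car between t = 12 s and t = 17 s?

1.2 cm/s²

Average acceleration = Δv/Δt = (0 − -6)/(17 − 12) = 1.2 cm/s².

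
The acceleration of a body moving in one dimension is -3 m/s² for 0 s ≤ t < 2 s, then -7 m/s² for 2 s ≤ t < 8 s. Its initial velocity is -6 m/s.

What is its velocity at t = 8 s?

-54 m/s

Δv equals the area under the a-t graph; then v = v₀ + Δv.
0–2 s: -3 × 2 = -6 m/s
2–8 s: -7 × 6 = -42 m/s
Δv = -48 m/s, so v(8) = -6 + (-48) = -54 m/s.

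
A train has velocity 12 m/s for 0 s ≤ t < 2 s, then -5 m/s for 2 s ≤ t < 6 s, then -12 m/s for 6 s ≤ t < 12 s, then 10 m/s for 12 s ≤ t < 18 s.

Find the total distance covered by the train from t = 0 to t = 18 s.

176 m

Distance (not displacement) is the total path length: add the absolute areas under v-t.
0–2 s: |12| × 2 = 24 m
2–6 s: |-5| × 4 = 20 m
6–12 s: |-12| × 6 = 72 m
12–18 s: |10| × 6 = 60 m
Total distance = 176 m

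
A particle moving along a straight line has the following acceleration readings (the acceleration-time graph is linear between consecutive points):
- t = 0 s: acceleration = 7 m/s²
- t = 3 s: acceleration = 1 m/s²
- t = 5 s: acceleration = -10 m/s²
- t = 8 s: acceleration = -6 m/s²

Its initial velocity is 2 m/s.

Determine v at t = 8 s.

-19 m/s

Δv equals the area under the a-t graph; then v = v₀ + Δv.
0–3 s: ½(7 + 1)(3) = 12 m/s
3–5 s: ½(1 + -10)(2) = -9 m/s
5–8 s: ½(-10 + -6)(3) = -24 m/s
Δv = -21 m/s, so v(8) = 2 + (-21) = -19 m/s.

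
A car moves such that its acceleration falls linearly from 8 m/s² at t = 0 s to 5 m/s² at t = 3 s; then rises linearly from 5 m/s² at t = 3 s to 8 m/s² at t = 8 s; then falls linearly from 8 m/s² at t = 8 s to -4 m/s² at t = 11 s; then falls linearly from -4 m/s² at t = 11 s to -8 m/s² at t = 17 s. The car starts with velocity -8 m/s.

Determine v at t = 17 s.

Δv equals the area under the a-t graph; then v = v₀ + Δv.
0–3 s: ½(8 + 5)(3) = 19.5 m/s
3–8 s: ½(5 + 8)(5) = 32.5 m/s
8–11 s: ½(8 + -4)(3) = 6 m/s
11–17 s: ½(-4 + -8)(6) = -36 m/s
Δv = 22 m/s, so v(17) = -8 + (22) = 14 m/s.

14 m/s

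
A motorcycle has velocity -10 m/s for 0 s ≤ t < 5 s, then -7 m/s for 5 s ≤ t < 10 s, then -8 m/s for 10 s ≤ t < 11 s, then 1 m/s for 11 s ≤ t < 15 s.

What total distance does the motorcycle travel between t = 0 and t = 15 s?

97 m

Distance (not displacement) is the total path length: add the absolute areas under v-t.
0–5 s: |-10| × 5 = 50 m
5–10 s: |-7| × 5 = 35 m
10–11 s: |-8| × 1 = 8 m
11–15 s: |1| × 4 = 4 m
Total distance = 97 m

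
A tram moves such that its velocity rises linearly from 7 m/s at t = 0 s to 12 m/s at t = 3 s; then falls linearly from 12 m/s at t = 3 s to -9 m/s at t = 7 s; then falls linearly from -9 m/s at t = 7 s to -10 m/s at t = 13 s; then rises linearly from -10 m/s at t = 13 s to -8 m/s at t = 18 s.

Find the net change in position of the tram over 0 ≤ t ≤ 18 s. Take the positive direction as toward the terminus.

-67.5 m

Net displacement equals the area under the velocity-time graph (areas below the axis count negative).
0–3 s: ½(7 + 12)(3) = 28.5 m
3–7 s: ½(12 + -9)(4) = 6 m
7–13 s: ½(-9 + -10)(6) = -57 m
13–18 s: ½(-10 + -8)(5) = -45 m
Net displacement = -67.5 m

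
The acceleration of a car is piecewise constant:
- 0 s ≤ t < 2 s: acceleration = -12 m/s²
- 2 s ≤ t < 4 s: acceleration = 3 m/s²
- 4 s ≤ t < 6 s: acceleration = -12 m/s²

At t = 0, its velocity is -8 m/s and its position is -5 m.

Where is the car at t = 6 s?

On each constant-a segment, Δv = aΔt and Δx = v₀Δt + ½aΔt²; chain segment to segment.
0–2 s: v starts -8 m/s; Δx = -8·2 + ½·-12·2² = -40 m; v ends -32 m/s.
2–4 s: v starts -32 m/s; Δx = -32·2 + ½·3·2² = -58 m; v ends -26 m/s.
4–6 s: v starts -26 m/s; Δx = -26·2 + ½·-12·2² = -76 m; v ends -50 m/s.
x(6) = -5 + Σ Δx = -179 m.

-179 m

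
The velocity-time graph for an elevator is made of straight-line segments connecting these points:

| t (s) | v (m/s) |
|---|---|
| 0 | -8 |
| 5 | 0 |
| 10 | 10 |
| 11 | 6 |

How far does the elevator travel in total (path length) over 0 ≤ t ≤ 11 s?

53 m

Total distance travelled is ∫|v| dt — sum the magnitudes of each area piece.
0–5 s: |½(-8 + 0)(5)| = 20 m
5–10 s: |½(0 + 10)(5)| = 25 m
10–11 s: |½(10 + 6)(1)| = 8 m
Total distance = 53 m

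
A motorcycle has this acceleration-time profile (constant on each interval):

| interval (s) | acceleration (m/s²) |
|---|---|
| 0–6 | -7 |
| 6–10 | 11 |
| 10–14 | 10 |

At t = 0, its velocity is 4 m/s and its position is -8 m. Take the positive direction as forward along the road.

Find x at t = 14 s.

On each constant-a segment, Δv = aΔt and Δx = v₀Δt + ½aΔt²; chain segment to segment.
0–6 s: v starts 4 m/s; Δx = 4·6 + ½·-7·6² = -102 m; v ends -38 m/s.
6–10 s: v starts -38 m/s; Δx = -38·4 + ½·11·4² = -64 m; v ends 6 m/s.
10–14 s: v starts 6 m/s; Δx = 6·4 + ½·10·4² = 104 m; v ends 46 m/s.
x(14) = -8 + Σ Δx = -70 m.

-70 m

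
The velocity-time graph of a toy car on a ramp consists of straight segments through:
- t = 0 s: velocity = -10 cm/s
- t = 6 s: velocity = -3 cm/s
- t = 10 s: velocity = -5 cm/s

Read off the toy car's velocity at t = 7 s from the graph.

On 6–10 s the graph is linear from -3 to -5 cm/s: v(7) = -3 + (-5 − -3)·(7 − 6)/(10 − 6) = -3.5 cm/s.

-3.5 cm/s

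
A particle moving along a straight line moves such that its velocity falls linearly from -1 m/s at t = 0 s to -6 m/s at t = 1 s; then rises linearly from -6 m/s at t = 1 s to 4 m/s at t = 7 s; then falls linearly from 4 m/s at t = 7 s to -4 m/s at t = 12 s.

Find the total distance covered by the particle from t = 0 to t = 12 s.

29.1 m

Distance (not displacement) is the total path length: add the absolute areas under v-t.
0–1 s: |½(-1 + -6)(1)| = 3.5 m
1–7 s: v = 0 at t = 4.6 s; triangle areas 10.8 + 4.8 = 15.6 m
7–12 s: v = 0 at t = 9.5 s; triangle areas 5 + 5 = 10 m
Total distance = 29.1 m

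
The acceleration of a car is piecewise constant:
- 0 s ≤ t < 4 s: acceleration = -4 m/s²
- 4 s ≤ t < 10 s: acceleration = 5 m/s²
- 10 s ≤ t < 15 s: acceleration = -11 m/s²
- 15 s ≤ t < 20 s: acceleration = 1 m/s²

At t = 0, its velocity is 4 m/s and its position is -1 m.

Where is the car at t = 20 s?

On each constant-a segment, Δv = aΔt and Δx = v₀Δt + ½aΔt²; chain segment to segment.
0–4 s: v starts 4 m/s; Δx = 4·4 + ½·-4·4² = -16 m; v ends -12 m/s.
4–10 s: v starts -12 m/s; Δx = -12·6 + ½·5·6² = 18 m; v ends 18 m/s.
10–15 s: v starts 18 m/s; Δx = 18·5 + ½·-11·5² = -47.5 m; v ends -37 m/s.
15–20 s: v starts -37 m/s; Δx = -37·5 + ½·1·5² = -172.5 m; v ends -32 m/s.
x(20) = -1 + Σ Δx = -219 m.

-219 m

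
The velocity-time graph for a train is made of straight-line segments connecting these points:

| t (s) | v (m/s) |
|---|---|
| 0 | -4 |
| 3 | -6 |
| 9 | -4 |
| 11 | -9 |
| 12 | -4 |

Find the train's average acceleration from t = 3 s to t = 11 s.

-0.375 m/s²

Average acceleration = Δv/Δt = (-9 − -6)/(11 − 3) = -0.375 m/s².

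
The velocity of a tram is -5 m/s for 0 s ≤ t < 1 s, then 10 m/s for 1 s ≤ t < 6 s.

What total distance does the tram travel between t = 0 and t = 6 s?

Total distance travelled is ∫|v| dt — sum the magnitudes of each area piece.
0–1 s: |-5| × 1 = 5 m
1–6 s: |10| × 5 = 50 m
Total distance = 55 m

55 m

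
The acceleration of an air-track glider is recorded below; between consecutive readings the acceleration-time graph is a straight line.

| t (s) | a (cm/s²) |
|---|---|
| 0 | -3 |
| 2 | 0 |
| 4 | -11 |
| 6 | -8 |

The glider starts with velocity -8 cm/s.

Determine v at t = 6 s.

-41 cm/s

Δv equals the area under the a-t graph; then v = v₀ + Δv.
0–2 s: ½(-3 + 0)(2) = -3 cm/s
2–4 s: ½(0 + -11)(2) = -11 cm/s
4–6 s: ½(-11 + -8)(2) = -19 cm/s
Δv = -33 cm/s, so v(6) = -8 + (-33) = -41 cm/s.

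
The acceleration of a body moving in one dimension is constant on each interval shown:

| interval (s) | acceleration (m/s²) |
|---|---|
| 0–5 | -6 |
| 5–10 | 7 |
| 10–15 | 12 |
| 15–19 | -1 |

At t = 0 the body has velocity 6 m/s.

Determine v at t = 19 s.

Δv equals the area under the a-t graph; then v = v₀ + Δv.
0–5 s: -6 × 5 = -30 m/s
5–10 s: 7 × 5 = 35 m/s
10–15 s: 12 × 5 = 60 m/s
15–19 s: -1 × 4 = -4 m/s
Δv = 61 m/s, so v(19) = 6 + (61) = 67 m/s.

67 m/s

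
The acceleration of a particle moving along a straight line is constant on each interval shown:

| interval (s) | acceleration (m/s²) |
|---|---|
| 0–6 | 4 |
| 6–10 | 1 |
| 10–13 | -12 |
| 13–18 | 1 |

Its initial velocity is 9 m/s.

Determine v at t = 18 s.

6 m/s

Δv equals the area under the a-t graph; then v = v₀ + Δv.
0–6 s: 4 × 6 = 24 m/s
6–10 s: 1 × 4 = 4 m/s
10–13 s: -12 × 3 = -36 m/s
13–18 s: 1 × 5 = 5 m/s
Δv = -3 m/s, so v(18) = 9 + (-3) = 6 m/s.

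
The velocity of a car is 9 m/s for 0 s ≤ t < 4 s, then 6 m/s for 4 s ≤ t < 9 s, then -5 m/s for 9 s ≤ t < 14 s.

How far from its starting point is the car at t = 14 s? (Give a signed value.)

41 m

Displacement is the signed area under the v-t curve.
0–4 s: 9 × 4 = 36 m
4–9 s: 6 × 5 = 30 m
9–14 s: -5 × 5 = -25 m
Net displacement = 41 m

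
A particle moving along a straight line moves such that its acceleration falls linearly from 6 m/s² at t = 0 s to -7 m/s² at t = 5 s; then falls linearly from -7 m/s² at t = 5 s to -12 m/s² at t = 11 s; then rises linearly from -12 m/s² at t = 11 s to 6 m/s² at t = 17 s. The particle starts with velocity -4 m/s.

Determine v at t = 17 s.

-81.5 m/s

Δv equals the area under the a-t graph; then v = v₀ + Δv.
0–5 s: ½(6 + -7)(5) = -2.5 m/s
5–11 s: ½(-7 + -12)(6) = -57 m/s
11–17 s: ½(-12 + 6)(6) = -18 m/s
Δv = -77.5 m/s, so v(17) = -4 + (-77.5) = -81.5 m/s.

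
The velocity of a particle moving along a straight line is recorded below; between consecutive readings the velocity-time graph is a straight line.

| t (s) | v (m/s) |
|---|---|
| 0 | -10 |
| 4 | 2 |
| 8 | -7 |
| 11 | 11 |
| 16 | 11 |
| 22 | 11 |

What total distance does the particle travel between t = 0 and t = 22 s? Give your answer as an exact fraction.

Distance (not displacement) is the total path length: add the absolute areas under v-t.
0–4 s: v = 0 at t = 10/3 s; triangle areas 50/3 + 2/3 = 52/3 m
4–8 s: v = 0 at t = 44/9 s; triangle areas 8/9 + 98/9 = 106/9 m
8–11 s: v = 0 at t = 55/6 s; triangle areas 49/12 + 121/12 = 85/6 m
11–16 s: |11| × 5 = 55 m
16–22 s: |11| × 6 = 66 m
Total distance = 2957/18 m

2957/18 m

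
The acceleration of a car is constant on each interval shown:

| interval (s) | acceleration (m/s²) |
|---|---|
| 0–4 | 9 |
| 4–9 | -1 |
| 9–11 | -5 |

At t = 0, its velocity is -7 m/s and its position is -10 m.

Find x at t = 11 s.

204.5 m

On each constant-a segment, Δv = aΔt and Δx = v₀Δt + ½aΔt²; chain segment to segment.
0–4 s: v starts -7 m/s; Δx = -7·4 + ½·9·4² = 44 m; v ends 29 m/s.
4–9 s: v starts 29 m/s; Δx = 29·5 + ½·-1·5² = 132.5 m; v ends 24 m/s.
9–11 s: v starts 24 m/s; Δx = 24·2 + ½·-5·2² = 38 m; v ends 14 m/s.
x(11) = -10 + Σ Δx = 204.5 m.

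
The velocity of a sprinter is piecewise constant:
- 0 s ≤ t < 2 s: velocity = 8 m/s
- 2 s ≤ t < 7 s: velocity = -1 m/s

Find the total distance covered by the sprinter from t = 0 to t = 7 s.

Distance (not displacement) is the total path length: add the absolute areas under v-t.
0–2 s: |8| × 2 = 16 m
2–7 s: |-1| × 5 = 5 m
Total distance = 21 m

21 m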